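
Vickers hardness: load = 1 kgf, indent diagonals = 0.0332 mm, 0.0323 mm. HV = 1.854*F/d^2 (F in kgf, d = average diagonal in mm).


d_avg = (0.0332+0.0323)/2 = 0.03275 mm
HV = 1.854*1/0.03275^2 = 1729

1729


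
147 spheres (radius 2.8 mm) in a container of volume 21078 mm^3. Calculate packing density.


V_sphere = 4/3*pi*2.8^3 = 91.9523 mm^3
Total V = 147*91.9523 = 13516.9881 mm^3
PD = 13516.9881 / 21078 = 0.641

0.641


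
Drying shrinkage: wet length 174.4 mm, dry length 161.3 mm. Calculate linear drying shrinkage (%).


DS = (174.4 - 161.3) / 174.4 * 100 = 7.51%

7.51


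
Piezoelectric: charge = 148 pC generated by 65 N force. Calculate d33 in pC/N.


d33 = 148 / 65 = 2.3 pC/N

2.3


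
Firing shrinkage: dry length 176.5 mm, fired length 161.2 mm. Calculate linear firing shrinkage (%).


FS = (176.5 - 161.2) / 176.5 * 100 = 8.67%

8.67


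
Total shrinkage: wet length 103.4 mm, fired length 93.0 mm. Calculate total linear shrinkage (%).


TS = (103.4 - 93.0) / 103.4 * 100 = 10.06%

10.06


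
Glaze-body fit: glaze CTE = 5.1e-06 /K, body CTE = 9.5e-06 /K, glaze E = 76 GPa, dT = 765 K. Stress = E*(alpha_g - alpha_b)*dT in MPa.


Stress = 76*1000*(5.1e-06 - 9.5e-06)*765 = -255.8 MPa

-255.8


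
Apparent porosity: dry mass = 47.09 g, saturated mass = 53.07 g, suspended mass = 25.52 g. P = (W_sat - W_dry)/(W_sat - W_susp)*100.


P = (53.07 - 47.09) / (53.07 - 25.52) * 100 = 5.98 / 27.55 * 100 = 21.7%

21.7


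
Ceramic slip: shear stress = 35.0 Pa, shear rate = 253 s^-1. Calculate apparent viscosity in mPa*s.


eta = tau/gamma * 1000 = 35.0/253 * 1000 = 138.3 mPa*s

138.3


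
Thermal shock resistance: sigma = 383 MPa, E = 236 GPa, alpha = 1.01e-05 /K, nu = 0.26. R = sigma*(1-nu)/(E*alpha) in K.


R = 383*(1-0.26)/(236*1000*1.01e-05) = 119 K

119


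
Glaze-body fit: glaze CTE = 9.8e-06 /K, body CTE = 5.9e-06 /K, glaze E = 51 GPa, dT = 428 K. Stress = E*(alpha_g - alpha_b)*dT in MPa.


Stress = 51*1000*(9.8e-06 - 5.9e-06)*428 = 85.1 MPa

85.1


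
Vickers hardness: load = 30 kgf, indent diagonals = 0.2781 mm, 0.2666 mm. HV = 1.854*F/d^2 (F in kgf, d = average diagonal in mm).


d_avg = (0.2781+0.2666)/2 = 0.27235 mm
HV = 1.854*30/0.27235^2 = 750

750


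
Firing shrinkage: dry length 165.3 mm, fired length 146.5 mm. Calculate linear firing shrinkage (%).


FS = (165.3 - 146.5) / 165.3 * 100 = 11.37%

11.37


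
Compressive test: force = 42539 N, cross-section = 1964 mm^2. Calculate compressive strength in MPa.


CS = 42539 / 1964 = 21.7 MPa

21.7


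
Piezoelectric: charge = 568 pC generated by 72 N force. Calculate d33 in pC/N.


d33 = 568 / 72 = 7.9 pC/N

7.9


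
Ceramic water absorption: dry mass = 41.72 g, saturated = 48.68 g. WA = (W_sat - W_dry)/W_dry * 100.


WA = (48.68 - 41.72) / 41.72 * 100 = 16.68%

16.68


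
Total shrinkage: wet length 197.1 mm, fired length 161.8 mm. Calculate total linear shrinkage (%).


TS = (197.1 - 161.8) / 197.1 * 100 = 17.91%

17.91


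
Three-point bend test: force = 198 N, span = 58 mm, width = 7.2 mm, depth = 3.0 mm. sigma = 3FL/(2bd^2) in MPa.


sigma = 3*198*58/(2*7.2*3.0^2) = 265.8 MPa

265.8


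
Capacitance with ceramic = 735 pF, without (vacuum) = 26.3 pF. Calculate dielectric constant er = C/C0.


er = 735 / 26.3 = 27.95

27.95


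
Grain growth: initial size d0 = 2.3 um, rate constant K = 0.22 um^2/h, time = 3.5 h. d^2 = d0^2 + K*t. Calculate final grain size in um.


d^2 = 2.3^2 + 0.22*3.5 = 6.06
d = sqrt(6.06) = 2.46 um

2.46


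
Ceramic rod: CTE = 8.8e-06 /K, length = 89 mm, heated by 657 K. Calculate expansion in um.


dL = 8.8e-06 * 89 * 657 * 1000 = 514.562 um

514.562


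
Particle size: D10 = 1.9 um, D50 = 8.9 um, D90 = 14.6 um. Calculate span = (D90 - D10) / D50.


Span = (14.6 - 1.9) / 8.9 = 12.7 / 8.9 = 1.427

1.427


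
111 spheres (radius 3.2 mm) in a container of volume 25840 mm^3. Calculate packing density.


V_sphere = 4/3*pi*3.2^3 = 137.2583 mm^3
Total V = 111*137.2583 = 15235.6713 mm^3
PD = 15235.6713 / 25840 = 0.59

0.59


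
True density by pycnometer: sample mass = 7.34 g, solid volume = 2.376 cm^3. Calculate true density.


TD = 7.34 / 2.376 = 3.089 g/cm^3

3.089


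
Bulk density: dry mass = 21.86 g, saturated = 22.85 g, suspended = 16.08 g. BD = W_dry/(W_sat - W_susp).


BD = 21.86 / (22.85 - 16.08) = 21.86 / 6.77 = 3.229 g/cm^3

3.229


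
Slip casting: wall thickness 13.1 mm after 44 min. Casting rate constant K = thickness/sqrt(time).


K = 13.1 / sqrt(44) = 13.1 / 6.6332 = 1.975 mm/min^0.5

1.975


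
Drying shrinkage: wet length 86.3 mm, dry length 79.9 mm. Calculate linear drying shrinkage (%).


DS = (86.3 - 79.9) / 86.3 * 100 = 7.42%

7.42


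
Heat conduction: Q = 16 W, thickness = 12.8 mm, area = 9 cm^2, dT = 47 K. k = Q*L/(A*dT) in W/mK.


k = 16*12.8/1000/(9/10000*47) = 4.84 W/mK

4.84


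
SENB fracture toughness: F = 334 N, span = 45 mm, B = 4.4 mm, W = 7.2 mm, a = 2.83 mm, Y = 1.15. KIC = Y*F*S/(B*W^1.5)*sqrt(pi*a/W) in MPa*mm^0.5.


KIC = 1.15*334*45/(4.4*7.2^1.5)*sqrt(pi*2.83/7.2) = 225.95

225.95


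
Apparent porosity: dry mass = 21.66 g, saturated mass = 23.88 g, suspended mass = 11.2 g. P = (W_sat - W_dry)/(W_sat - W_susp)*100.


P = (23.88 - 21.66) / (23.88 - 11.2) * 100 = 2.22 / 12.68 * 100 = 17.5%

17.5


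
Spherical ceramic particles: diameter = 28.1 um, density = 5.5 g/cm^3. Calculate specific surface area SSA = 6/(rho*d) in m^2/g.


SSA = 6 / (5.5 * 28.1) = 0.039 m^2/g

0.039


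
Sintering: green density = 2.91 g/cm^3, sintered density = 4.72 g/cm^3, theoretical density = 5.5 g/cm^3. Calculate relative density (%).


Relative = 4.72 / 5.5 * 100 = 85.8%

85.8


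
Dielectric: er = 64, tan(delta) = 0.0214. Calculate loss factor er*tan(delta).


Loss = 64 * 0.0214 = 1.37

1.37


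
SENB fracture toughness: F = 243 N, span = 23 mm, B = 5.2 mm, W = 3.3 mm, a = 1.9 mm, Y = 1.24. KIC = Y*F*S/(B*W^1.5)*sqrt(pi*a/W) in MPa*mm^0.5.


KIC = 1.24*243*23/(5.2*3.3^1.5)*sqrt(pi*1.9/3.3) = 299.0

299.0


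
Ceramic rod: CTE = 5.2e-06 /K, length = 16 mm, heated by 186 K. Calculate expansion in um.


dL = 5.2e-06 * 16 * 186 * 1000 = 15.475 um

15.475


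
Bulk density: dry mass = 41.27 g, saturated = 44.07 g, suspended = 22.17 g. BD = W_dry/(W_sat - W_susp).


BD = 41.27 / (44.07 - 22.17) = 41.27 / 21.9 = 1.884 g/cm^3

1.884


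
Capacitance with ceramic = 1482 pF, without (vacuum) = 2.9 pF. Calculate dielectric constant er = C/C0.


er = 1482 / 2.9 = 511.03

511.03


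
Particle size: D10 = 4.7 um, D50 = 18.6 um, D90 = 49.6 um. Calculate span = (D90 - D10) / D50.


Span = (49.6 - 4.7) / 18.6 = 44.9 / 18.6 = 2.414

2.414


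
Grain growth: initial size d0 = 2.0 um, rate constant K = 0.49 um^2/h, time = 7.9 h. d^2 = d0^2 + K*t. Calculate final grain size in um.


d^2 = 2.0^2 + 0.49*7.9 = 7.871
d = sqrt(7.871) = 2.81 um

2.81


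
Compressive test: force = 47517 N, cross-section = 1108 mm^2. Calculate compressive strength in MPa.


CS = 47517 / 1108 = 42.9 MPa

42.9


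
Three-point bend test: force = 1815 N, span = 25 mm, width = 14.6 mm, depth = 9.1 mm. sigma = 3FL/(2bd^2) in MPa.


sigma = 3*1815*25/(2*14.6*9.1^2) = 56.3 MPa

56.3


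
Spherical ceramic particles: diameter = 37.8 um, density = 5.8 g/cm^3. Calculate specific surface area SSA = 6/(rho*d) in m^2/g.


SSA = 6 / (5.8 * 37.8) = 0.027 m^2/g

0.027


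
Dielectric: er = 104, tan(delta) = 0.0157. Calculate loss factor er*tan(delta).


Loss = 104 * 0.0157 = 1.633

1.633


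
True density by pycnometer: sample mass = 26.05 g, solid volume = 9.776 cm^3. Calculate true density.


TD = 26.05 / 9.776 = 2.665 g/cm^3

2.665


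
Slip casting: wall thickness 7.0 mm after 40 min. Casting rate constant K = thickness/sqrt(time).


K = 7.0 / sqrt(40) = 7.0 / 6.3246 = 1.107 mm/min^0.5

1.107


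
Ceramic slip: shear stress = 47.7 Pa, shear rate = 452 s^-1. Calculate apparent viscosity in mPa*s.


eta = tau/gamma * 1000 = 47.7/452 * 1000 = 105.5 mPa*s

105.5


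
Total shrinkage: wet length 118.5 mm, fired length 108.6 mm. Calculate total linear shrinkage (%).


TS = (118.5 - 108.6) / 118.5 * 100 = 8.35%

8.35


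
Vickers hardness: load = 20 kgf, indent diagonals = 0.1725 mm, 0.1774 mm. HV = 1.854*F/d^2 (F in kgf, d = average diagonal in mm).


d_avg = (0.1725+0.1774)/2 = 0.17495 mm
HV = 1.854*20/0.17495^2 = 1211

1211


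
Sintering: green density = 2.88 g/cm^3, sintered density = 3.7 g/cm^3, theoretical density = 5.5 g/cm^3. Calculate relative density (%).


Relative = 3.7 / 5.5 * 100 = 67.3%

67.3


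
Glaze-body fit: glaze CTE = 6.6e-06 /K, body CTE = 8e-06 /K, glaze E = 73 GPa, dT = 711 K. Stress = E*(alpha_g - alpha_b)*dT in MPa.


Stress = 73*1000*(6.6e-06 - 8e-06)*711 = -72.7 MPa

-72.7


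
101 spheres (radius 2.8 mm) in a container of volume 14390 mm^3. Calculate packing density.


V_sphere = 4/3*pi*2.8^3 = 91.9523 mm^3
Total V = 101*91.9523 = 9287.1823 mm^3
PD = 9287.1823 / 14390 = 0.645

0.645


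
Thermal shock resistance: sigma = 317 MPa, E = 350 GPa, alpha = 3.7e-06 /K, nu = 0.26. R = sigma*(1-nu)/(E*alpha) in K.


R = 317*(1-0.26)/(350*1000*3.7e-06) = 181 K

181


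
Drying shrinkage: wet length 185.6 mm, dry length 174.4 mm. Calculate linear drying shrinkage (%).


DS = (185.6 - 174.4) / 185.6 * 100 = 6.03%

6.03


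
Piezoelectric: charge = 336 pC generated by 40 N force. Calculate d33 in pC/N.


d33 = 336 / 40 = 8.4 pC/N

8.4


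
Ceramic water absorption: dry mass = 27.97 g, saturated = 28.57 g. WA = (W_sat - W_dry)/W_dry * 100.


WA = (28.57 - 27.97) / 27.97 * 100 = 2.15%

2.15


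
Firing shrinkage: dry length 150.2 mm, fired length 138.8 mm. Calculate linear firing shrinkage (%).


FS = (150.2 - 138.8) / 150.2 * 100 = 7.59%

7.59


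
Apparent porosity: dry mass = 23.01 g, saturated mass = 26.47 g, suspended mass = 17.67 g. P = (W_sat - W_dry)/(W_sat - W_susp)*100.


P = (26.47 - 23.01) / (26.47 - 17.67) * 100 = 3.46 / 8.8 * 100 = 39.3%

39.3


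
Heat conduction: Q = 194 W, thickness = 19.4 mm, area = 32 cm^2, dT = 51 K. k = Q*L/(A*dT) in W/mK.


k = 194*19.4/1000/(32/10000*51) = 23.06 W/mK

23.06


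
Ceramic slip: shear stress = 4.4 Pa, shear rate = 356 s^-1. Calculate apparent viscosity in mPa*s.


eta = tau/gamma * 1000 = 4.4/356 * 1000 = 12.4 mPa*s

12.4


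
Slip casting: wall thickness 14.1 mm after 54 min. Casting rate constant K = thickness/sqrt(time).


K = 14.1 / sqrt(54) = 14.1 / 7.3485 = 1.919 mm/min^0.5

1.919


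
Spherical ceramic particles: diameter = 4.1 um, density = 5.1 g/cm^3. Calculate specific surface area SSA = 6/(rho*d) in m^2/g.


SSA = 6 / (5.1 * 4.1) = 0.287 m^2/g

0.287


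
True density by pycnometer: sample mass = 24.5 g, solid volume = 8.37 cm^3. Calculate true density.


TD = 24.5 / 8.37 = 2.927 g/cm^3

2.927


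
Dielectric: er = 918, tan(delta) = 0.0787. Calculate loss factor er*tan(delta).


Loss = 918 * 0.0787 = 72.247

72.247


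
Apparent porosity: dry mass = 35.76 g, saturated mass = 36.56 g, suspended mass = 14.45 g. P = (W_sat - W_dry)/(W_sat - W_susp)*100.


P = (36.56 - 35.76) / (36.56 - 14.45) * 100 = 0.8 / 22.11 * 100 = 3.6%

3.6


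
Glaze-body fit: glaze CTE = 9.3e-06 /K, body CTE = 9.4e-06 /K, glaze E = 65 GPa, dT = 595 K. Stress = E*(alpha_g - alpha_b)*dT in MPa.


Stress = 65*1000*(9.3e-06 - 9.4e-06)*595 = -3.9 MPa

-3.9


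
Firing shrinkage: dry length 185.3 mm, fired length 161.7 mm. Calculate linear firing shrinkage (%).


FS = (185.3 - 161.7) / 185.3 * 100 = 12.74%

12.74


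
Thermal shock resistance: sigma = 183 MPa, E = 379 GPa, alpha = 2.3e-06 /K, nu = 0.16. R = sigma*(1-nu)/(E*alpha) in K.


R = 183*(1-0.16)/(379*1000*2.3e-06) = 176 K

176


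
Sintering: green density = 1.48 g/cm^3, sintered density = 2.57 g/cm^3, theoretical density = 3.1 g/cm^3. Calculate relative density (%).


Relative = 2.57 / 3.1 * 100 = 82.9%

82.9


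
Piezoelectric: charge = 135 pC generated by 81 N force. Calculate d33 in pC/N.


d33 = 135 / 81 = 1.7 pC/N

1.7


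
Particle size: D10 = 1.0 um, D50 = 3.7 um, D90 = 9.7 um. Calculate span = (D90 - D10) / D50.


Span = (9.7 - 1.0) / 3.7 = 8.7 / 3.7 = 2.351

2.351


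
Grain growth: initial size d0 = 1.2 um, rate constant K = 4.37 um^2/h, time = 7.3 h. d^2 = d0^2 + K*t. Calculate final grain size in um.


d^2 = 1.2^2 + 4.37*7.3 = 33.341
d = sqrt(33.341) = 5.77 um

5.77


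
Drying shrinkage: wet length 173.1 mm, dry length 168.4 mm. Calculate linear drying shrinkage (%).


DS = (173.1 - 168.4) / 173.1 * 100 = 2.72%

2.72


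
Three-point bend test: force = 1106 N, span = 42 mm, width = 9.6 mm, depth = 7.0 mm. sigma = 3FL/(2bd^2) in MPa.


sigma = 3*1106*42/(2*9.6*7.0^2) = 148.1 MPa

148.1


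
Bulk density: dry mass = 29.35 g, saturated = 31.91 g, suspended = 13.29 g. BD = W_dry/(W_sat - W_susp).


BD = 29.35 / (31.91 - 13.29) = 29.35 / 18.62 = 1.576 g/cm^3

1.576


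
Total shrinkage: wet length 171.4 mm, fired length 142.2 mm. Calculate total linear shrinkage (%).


TS = (171.4 - 142.2) / 171.4 * 100 = 17.04%

17.04


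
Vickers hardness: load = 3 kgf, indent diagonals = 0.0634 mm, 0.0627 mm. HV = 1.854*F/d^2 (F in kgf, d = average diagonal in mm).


d_avg = (0.0634+0.0627)/2 = 0.06305 mm
HV = 1.854*3/0.06305^2 = 1399

1399


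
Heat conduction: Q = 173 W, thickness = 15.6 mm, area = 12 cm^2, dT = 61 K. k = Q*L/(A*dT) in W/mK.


k = 173*15.6/1000/(12/10000*61) = 36.87 W/mK

36.87


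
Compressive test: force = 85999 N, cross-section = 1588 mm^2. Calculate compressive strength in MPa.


CS = 85999 / 1588 = 54.2 MPa

54.2


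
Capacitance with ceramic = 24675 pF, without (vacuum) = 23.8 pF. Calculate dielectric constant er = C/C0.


er = 24675 / 23.8 = 1036.76

1036.76


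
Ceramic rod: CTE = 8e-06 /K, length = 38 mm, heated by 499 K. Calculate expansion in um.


dL = 8e-06 * 38 * 499 * 1000 = 151.696 um

151.696


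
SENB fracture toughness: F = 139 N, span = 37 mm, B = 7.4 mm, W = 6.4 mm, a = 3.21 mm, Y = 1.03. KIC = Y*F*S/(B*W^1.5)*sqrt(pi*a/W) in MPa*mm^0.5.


KIC = 1.03*139*37/(7.4*6.4^1.5)*sqrt(pi*3.21/6.4) = 55.5

55.5


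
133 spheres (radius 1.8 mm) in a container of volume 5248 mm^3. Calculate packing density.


V_sphere = 4/3*pi*1.8^3 = 24.429 mm^3
Total V = 133*24.429 = 3249.057 mm^3
PD = 3249.057 / 5248 = 0.619

0.619


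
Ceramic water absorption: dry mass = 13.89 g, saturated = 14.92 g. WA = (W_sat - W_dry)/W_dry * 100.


WA = (14.92 - 13.89) / 13.89 * 100 = 7.42%

7.42


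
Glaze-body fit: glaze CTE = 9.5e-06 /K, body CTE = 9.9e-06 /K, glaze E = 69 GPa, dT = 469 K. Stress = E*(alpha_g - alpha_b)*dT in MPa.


Stress = 69*1000*(9.5e-06 - 9.9e-06)*469 = -12.9 MPa

-12.9


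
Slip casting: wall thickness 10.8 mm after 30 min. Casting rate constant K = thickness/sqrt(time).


K = 10.8 / sqrt(30) = 10.8 / 5.4772 = 1.972 mm/min^0.5

1.972


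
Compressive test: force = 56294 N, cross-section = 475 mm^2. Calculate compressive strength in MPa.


CS = 56294 / 475 = 118.5 MPa

118.5


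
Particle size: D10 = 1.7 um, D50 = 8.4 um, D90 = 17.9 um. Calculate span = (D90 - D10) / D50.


Span = (17.9 - 1.7) / 8.4 = 16.2 / 8.4 = 1.929

1.929


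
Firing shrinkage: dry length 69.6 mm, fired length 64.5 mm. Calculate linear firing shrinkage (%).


FS = (69.6 - 64.5) / 69.6 * 100 = 7.33%

7.33


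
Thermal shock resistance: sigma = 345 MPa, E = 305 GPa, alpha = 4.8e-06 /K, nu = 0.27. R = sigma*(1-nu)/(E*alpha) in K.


R = 345*(1-0.27)/(305*1000*4.8e-06) = 172 K

172


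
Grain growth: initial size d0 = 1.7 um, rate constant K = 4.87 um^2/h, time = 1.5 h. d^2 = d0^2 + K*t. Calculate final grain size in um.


d^2 = 1.7^2 + 4.87*1.5 = 10.195
d = sqrt(10.195) = 3.19 um

3.19


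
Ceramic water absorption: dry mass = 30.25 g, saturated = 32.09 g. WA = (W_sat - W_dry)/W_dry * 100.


WA = (32.09 - 30.25) / 30.25 * 100 = 6.08%

6.08


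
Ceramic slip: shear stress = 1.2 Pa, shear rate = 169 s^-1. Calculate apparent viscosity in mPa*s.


eta = tau/gamma * 1000 = 1.2/169 * 1000 = 7.1 mPa*s

7.1


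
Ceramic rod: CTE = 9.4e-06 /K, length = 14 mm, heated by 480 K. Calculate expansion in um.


dL = 9.4e-06 * 14 * 480 * 1000 = 63.168 um

63.168


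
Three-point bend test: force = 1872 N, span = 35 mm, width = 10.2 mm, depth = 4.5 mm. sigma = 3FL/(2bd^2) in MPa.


sigma = 3*1872*35/(2*10.2*4.5^2) = 475.8 MPa

475.8


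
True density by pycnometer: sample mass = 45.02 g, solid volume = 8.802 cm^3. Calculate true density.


TD = 45.02 / 8.802 = 5.115 g/cm^3

5.115


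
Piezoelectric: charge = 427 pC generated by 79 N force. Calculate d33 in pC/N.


d33 = 427 / 79 = 5.4 pC/N

5.4


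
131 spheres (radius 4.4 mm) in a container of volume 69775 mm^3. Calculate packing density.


V_sphere = 4/3*pi*4.4^3 = 356.8179 mm^3
Total V = 131*356.8179 = 46743.1449 mm^3
PD = 46743.1449 / 69775 = 0.67

0.67


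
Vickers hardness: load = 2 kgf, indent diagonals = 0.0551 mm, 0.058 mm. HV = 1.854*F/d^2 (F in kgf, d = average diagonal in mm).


d_avg = (0.0551+0.058)/2 = 0.05655 mm
HV = 1.854*2/0.05655^2 = 1160

1160


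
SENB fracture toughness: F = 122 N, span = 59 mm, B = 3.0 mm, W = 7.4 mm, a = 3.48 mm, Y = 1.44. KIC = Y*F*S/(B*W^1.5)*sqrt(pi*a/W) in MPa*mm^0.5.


KIC = 1.44*122*59/(3.0*7.4^1.5)*sqrt(pi*3.48/7.4) = 208.62

208.62


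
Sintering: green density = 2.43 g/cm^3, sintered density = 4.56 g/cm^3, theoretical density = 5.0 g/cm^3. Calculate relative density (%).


Relative = 4.56 / 5.0 * 100 = 91.2%

91.2


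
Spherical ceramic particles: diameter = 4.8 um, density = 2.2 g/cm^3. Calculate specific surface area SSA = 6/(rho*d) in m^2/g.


SSA = 6 / (2.2 * 4.8) = 0.568 m^2/g

0.568


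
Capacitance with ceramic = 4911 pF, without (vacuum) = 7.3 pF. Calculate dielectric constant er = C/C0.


er = 4911 / 7.3 = 672.74

672.74


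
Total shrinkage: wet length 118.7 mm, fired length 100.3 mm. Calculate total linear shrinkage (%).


TS = (118.7 - 100.3) / 118.7 * 100 = 15.5%

15.5


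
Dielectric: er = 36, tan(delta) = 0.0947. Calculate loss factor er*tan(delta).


Loss = 36 * 0.0947 = 3.409

3.409


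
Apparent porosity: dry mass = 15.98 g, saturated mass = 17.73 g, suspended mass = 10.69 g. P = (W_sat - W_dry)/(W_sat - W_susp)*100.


P = (17.73 - 15.98) / (17.73 - 10.69) * 100 = 1.75 / 7.04 * 100 = 24.9%

24.9


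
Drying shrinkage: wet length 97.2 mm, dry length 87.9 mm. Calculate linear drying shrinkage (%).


DS = (97.2 - 87.9) / 97.2 * 100 = 9.57%

9.57


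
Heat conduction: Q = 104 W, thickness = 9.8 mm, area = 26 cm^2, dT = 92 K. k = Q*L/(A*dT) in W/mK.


k = 104*9.8/1000/(26/10000*92) = 4.26 W/mK

4.26


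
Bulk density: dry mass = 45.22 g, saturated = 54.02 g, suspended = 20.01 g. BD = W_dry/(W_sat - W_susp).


BD = 45.22 / (54.02 - 20.01) = 45.22 / 34.01 = 1.33 g/cm^3

1.33


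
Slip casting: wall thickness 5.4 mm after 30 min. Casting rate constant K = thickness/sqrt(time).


K = 5.4 / sqrt(30) = 5.4 / 5.4772 = 0.986 mm/min^0.5

0.986


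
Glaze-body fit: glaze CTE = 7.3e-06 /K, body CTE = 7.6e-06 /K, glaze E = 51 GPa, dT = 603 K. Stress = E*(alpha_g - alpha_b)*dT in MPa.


Stress = 51*1000*(7.3e-06 - 7.6e-06)*603 = -9.2 MPa

-9.2


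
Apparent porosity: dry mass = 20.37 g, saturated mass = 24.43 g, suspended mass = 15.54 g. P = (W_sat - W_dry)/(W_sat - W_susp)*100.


P = (24.43 - 20.37) / (24.43 - 15.54) * 100 = 4.06 / 8.89 * 100 = 45.7%

45.7


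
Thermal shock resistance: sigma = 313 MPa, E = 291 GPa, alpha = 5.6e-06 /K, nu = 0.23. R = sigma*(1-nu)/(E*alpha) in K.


R = 313*(1-0.23)/(291*1000*5.6e-06) = 148 K

148


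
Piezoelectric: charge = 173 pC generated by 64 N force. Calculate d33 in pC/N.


d33 = 173 / 64 = 2.7 pC/N

2.7


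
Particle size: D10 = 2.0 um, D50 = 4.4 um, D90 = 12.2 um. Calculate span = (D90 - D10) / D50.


Span = (12.2 - 2.0) / 4.4 = 10.2 / 4.4 = 2.318

2.318


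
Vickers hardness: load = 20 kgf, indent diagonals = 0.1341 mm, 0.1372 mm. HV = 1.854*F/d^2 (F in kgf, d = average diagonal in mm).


d_avg = (0.1341+0.1372)/2 = 0.13565 mm
HV = 1.854*20/0.13565^2 = 2015

2015


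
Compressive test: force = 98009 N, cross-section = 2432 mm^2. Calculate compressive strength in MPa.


CS = 98009 / 2432 = 40.3 MPa

40.3


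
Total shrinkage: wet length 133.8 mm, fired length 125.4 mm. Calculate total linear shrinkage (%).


TS = (133.8 - 125.4) / 133.8 * 100 = 6.28%

6.28


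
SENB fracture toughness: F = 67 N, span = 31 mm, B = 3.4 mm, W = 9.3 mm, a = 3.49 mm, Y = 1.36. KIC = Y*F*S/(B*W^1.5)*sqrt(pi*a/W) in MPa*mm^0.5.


KIC = 1.36*67*31/(3.4*9.3^1.5)*sqrt(pi*3.49/9.3) = 31.81

31.81


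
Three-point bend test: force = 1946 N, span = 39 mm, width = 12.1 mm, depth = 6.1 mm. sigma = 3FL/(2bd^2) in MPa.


sigma = 3*1946*39/(2*12.1*6.1^2) = 252.8 MPa

252.8


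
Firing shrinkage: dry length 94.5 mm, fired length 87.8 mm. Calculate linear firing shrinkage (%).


FS = (94.5 - 87.8) / 94.5 * 100 = 7.09%

7.09


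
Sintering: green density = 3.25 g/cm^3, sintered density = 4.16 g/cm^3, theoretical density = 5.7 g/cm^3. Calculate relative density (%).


Relative = 4.16 / 5.7 * 100 = 73.0%

73.0


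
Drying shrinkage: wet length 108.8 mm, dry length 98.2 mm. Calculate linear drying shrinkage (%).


DS = (108.8 - 98.2) / 108.8 * 100 = 9.74%

9.74


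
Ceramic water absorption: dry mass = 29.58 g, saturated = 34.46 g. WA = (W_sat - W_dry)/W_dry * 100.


WA = (34.46 - 29.58) / 29.58 * 100 = 16.5%

16.5


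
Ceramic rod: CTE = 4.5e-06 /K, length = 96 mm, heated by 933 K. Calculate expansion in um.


dL = 4.5e-06 * 96 * 933 * 1000 = 403.056 um

403.056


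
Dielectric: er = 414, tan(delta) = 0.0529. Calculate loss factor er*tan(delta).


Loss = 414 * 0.0529 = 21.901

21.901


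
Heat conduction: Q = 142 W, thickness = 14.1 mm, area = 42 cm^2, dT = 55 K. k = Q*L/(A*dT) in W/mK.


k = 142*14.1/1000/(42/10000*55) = 8.67 W/mK

8.67


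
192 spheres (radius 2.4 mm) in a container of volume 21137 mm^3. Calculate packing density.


V_sphere = 4/3*pi*2.4^3 = 57.9058 mm^3
Total V = 192*57.9058 = 11117.9136 mm^3
PD = 11117.9136 / 21137 = 0.526

0.526


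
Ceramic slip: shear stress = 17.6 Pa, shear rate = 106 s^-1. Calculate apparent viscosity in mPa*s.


eta = tau/gamma * 1000 = 17.6/106 * 1000 = 166.0 mPa*s

166.0


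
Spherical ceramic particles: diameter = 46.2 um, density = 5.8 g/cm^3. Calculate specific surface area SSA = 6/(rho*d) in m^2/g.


SSA = 6 / (5.8 * 46.2) = 0.022 m^2/g

0.022


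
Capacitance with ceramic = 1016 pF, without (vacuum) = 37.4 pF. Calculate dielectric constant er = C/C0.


er = 1016 / 37.4 = 27.17

27.17


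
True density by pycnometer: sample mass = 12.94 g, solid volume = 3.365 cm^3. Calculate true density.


TD = 12.94 / 3.365 = 3.845 g/cm^3

3.845


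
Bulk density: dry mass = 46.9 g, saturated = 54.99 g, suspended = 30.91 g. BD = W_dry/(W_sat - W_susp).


BD = 46.9 / (54.99 - 30.91) = 46.9 / 24.08 = 1.948 g/cm^3

1.948


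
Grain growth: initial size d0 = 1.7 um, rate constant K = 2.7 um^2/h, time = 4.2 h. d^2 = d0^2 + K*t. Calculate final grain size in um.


d^2 = 1.7^2 + 2.7*4.2 = 14.23
d = sqrt(14.23) = 3.77 um

3.77


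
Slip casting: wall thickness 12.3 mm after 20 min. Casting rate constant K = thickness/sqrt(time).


K = 12.3 / sqrt(20) = 12.3 / 4.4721 = 2.75 mm/min^0.5

2.75


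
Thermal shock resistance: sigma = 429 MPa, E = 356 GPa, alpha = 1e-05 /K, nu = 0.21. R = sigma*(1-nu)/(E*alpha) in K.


R = 429*(1-0.21)/(356*1000*1e-05) = 95 K

95


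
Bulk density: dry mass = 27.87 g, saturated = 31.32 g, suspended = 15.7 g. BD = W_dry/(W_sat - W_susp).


BD = 27.87 / (31.32 - 15.7) = 27.87 / 15.62 = 1.784 g/cm^3

1.784


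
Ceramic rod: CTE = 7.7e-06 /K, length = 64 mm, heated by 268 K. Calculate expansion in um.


dL = 7.7e-06 * 64 * 268 * 1000 = 132.07 um

132.07


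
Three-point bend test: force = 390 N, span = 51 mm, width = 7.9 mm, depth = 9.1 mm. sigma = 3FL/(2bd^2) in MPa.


sigma = 3*390*51/(2*7.9*9.1^2) = 45.6 MPa

45.6


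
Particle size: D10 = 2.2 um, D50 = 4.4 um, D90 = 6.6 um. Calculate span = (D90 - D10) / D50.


Span = (6.6 - 2.2) / 4.4 = 4.4 / 4.4 = 1.0

1.0


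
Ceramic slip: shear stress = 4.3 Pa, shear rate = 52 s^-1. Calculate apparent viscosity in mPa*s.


eta = tau/gamma * 1000 = 4.3/52 * 1000 = 82.7 mPa*s

82.7


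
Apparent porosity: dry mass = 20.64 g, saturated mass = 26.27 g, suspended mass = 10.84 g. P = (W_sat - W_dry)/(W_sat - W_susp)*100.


P = (26.27 - 20.64) / (26.27 - 10.84) * 100 = 5.63 / 15.43 * 100 = 36.5%

36.5


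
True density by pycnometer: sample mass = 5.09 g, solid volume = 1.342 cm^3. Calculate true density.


TD = 5.09 / 1.342 = 3.793 g/cm^3

3.793


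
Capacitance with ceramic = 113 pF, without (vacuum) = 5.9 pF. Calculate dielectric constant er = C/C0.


er = 113 / 5.9 = 19.15

19.15


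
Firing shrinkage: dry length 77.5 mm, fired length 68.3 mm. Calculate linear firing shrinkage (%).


FS = (77.5 - 68.3) / 77.5 * 100 = 11.87%

11.87


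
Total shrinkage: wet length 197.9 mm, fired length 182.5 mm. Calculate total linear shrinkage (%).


TS = (197.9 - 182.5) / 197.9 * 100 = 7.78%

7.78


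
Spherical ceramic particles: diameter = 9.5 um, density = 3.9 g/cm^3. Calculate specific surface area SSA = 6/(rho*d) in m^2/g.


SSA = 6 / (3.9 * 9.5) = 0.162 m^2/g

0.162


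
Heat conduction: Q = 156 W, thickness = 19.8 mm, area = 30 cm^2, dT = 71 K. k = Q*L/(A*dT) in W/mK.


k = 156*19.8/1000/(30/10000*71) = 14.5 W/mK

14.5


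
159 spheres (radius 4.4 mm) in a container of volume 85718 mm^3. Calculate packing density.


V_sphere = 4/3*pi*4.4^3 = 356.8179 mm^3
Total V = 159*356.8179 = 56734.0461 mm^3
PD = 56734.0461 / 85718 = 0.662

0.662


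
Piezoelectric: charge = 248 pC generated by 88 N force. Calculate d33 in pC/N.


d33 = 248 / 88 = 2.8 pC/N

2.8


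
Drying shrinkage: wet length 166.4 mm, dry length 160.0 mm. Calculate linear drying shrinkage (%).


DS = (166.4 - 160.0) / 166.4 * 100 = 3.85%

3.85


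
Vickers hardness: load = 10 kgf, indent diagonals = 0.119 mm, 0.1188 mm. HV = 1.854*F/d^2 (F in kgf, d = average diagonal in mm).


d_avg = (0.119+0.1188)/2 = 0.1189 mm
HV = 1.854*10/0.1189^2 = 1311

1311


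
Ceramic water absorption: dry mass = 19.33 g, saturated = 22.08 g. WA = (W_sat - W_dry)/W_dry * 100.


WA = (22.08 - 19.33) / 19.33 * 100 = 14.23%

14.23


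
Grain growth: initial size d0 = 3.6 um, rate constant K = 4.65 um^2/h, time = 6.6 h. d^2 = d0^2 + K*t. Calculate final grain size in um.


d^2 = 3.6^2 + 4.65*6.6 = 43.65
d = sqrt(43.65) = 6.61 um

6.61


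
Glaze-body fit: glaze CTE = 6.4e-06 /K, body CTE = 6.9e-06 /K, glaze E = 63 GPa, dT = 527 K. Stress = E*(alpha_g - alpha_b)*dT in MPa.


Stress = 63*1000*(6.4e-06 - 6.9e-06)*527 = -16.6 MPa

-16.6


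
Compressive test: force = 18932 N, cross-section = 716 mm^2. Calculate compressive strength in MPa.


CS = 18932 / 716 = 26.4 MPa

26.4


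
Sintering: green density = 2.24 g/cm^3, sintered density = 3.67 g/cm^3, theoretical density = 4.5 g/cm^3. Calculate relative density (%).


Relative = 3.67 / 4.5 * 100 = 81.6%

81.6


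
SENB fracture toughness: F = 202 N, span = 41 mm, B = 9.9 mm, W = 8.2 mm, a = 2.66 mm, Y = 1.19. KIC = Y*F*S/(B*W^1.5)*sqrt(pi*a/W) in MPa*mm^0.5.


KIC = 1.19*202*41/(9.9*8.2^1.5)*sqrt(pi*2.66/8.2) = 42.8

42.8


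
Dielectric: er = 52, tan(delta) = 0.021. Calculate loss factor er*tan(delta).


Loss = 52 * 0.021 = 1.092

1.092


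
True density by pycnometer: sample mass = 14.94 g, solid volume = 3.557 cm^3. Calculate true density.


TD = 14.94 / 3.557 = 4.2 g/cm^3

4.2


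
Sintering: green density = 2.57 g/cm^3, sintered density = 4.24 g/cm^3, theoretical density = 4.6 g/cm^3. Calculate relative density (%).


Relative = 4.24 / 4.6 * 100 = 92.2%

92.2


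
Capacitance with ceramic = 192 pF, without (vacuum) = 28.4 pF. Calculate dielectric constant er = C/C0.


er = 192 / 28.4 = 6.76

6.76


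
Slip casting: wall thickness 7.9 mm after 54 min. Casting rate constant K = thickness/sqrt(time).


K = 7.9 / sqrt(54) = 7.9 / 7.3485 = 1.075 mm/min^0.5

1.075


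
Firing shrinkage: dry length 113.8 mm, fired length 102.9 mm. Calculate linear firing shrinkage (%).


FS = (113.8 - 102.9) / 113.8 * 100 = 9.58%

9.58


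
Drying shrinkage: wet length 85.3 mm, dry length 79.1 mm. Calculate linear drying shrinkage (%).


DS = (85.3 - 79.1) / 85.3 * 100 = 7.27%

7.27


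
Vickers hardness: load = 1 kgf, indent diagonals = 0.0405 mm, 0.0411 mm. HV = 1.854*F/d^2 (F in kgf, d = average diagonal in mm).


d_avg = (0.0405+0.0411)/2 = 0.0408 mm
HV = 1.854*1/0.0408^2 = 1114

1114


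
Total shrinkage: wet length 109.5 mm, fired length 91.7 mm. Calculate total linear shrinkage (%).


TS = (109.5 - 91.7) / 109.5 * 100 = 16.26%

16.26


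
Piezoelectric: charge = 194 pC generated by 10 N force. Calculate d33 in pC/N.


d33 = 194 / 10 = 19.4 pC/N

19.4


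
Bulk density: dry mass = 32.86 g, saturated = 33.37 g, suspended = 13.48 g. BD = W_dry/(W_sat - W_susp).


BD = 32.86 / (33.37 - 13.48) = 32.86 / 19.89 = 1.652 g/cm^3

1.652


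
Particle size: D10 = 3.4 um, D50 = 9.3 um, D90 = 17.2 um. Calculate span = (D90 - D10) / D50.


Span = (17.2 - 3.4) / 9.3 = 13.8 / 9.3 = 1.484

1.484


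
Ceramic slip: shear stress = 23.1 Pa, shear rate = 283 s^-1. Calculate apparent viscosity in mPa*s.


eta = tau/gamma * 1000 = 23.1/283 * 1000 = 81.6 mPa*s

81.6


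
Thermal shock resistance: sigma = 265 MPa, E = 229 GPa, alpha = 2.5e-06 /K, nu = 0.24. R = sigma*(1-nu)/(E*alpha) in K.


R = 265*(1-0.24)/(229*1000*2.5e-06) = 352 K

352


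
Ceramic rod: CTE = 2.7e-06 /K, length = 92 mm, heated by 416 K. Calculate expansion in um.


dL = 2.7e-06 * 92 * 416 * 1000 = 103.334 um

103.334


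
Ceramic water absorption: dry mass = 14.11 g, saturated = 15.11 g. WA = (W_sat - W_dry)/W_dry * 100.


WA = (15.11 - 14.11) / 14.11 * 100 = 7.09%

7.09


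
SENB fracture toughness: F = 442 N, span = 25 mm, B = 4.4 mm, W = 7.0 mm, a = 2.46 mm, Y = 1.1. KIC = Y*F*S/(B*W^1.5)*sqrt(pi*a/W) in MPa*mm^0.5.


KIC = 1.1*442*25/(4.4*7.0^1.5)*sqrt(pi*2.46/7.0) = 156.73

156.73


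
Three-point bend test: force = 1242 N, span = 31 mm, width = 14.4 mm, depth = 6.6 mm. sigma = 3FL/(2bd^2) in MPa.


sigma = 3*1242*31/(2*14.4*6.6^2) = 92.1 MPa

92.1


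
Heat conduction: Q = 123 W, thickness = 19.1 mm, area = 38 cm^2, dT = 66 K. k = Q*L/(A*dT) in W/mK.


k = 123*19.1/1000/(38/10000*66) = 9.37 W/mK

9.37


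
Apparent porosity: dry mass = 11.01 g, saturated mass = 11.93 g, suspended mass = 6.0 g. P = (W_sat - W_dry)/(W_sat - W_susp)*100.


P = (11.93 - 11.01) / (11.93 - 6.0) * 100 = 0.92 / 5.93 * 100 = 15.5%

15.5


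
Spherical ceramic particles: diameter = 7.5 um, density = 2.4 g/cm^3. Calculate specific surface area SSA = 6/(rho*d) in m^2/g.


SSA = 6 / (2.4 * 7.5) = 0.333 m^2/g

0.333


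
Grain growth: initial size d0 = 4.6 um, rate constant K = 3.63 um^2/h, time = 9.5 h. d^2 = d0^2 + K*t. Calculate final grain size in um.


d^2 = 4.6^2 + 3.63*9.5 = 55.645
d = sqrt(55.645) = 7.46 um

7.46


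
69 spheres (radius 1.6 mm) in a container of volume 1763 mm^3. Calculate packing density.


V_sphere = 4/3*pi*1.6^3 = 17.1573 mm^3
Total V = 69*17.1573 = 1183.8537 mm^3
PD = 1183.8537 / 1763 = 0.671

0.671


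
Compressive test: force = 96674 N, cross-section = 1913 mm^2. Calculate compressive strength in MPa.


CS = 96674 / 1913 = 50.5 MPa

50.5


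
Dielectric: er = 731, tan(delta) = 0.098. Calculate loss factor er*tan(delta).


Loss = 731 * 0.098 = 71.638

71.638


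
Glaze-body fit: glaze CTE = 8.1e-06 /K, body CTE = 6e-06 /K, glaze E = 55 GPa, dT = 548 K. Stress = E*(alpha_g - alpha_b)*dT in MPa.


Stress = 55*1000*(8.1e-06 - 6e-06)*548 = 63.3 MPa

63.3


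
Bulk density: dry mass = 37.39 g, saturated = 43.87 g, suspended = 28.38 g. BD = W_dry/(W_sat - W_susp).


BD = 37.39 / (43.87 - 28.38) = 37.39 / 15.49 = 2.414 g/cm^3

2.414


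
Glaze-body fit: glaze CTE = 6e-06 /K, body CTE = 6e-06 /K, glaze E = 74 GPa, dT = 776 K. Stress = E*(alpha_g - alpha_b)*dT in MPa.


Stress = 74*1000*(6e-06 - 6e-06)*776 = 0.0 MPa

0.0


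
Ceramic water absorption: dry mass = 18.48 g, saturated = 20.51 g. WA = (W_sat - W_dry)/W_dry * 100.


WA = (20.51 - 18.48) / 18.48 * 100 = 10.98%

10.98


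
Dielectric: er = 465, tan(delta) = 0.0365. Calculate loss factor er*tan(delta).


Loss = 465 * 0.0365 = 16.973

16.973


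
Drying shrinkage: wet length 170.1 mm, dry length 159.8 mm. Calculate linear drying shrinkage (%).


DS = (170.1 - 159.8) / 170.1 * 100 = 6.06%

6.06


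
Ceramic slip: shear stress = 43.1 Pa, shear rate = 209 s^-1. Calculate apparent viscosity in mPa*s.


eta = tau/gamma * 1000 = 43.1/209 * 1000 = 206.2 mPa*s

206.2


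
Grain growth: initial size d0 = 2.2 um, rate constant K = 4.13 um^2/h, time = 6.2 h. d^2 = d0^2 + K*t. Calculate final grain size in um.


d^2 = 2.2^2 + 4.13*6.2 = 30.446
d = sqrt(30.446) = 5.52 um

5.52


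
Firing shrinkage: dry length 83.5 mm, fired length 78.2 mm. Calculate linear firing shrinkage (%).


FS = (83.5 - 78.2) / 83.5 * 100 = 6.35%

6.35


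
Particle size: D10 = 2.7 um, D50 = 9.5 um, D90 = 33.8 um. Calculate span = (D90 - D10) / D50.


Span = (33.8 - 2.7) / 9.5 = 31.1 / 9.5 = 3.274

3.274


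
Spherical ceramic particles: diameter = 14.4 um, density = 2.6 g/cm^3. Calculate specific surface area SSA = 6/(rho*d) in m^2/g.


SSA = 6 / (2.6 * 14.4) = 0.16 m^2/g

0.16


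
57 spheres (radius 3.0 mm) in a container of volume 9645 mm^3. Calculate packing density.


V_sphere = 4/3*pi*3.0^3 = 113.0973 mm^3
Total V = 57*113.0973 = 6446.5461 mm^3
PD = 6446.5461 / 9645 = 0.668

0.668


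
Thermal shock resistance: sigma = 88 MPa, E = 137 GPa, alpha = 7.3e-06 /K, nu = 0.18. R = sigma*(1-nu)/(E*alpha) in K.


R = 88*(1-0.18)/(137*1000*7.3e-06) = 72 K

72


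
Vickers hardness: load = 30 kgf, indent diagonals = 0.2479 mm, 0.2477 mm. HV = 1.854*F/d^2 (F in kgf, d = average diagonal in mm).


d_avg = (0.2479+0.2477)/2 = 0.2478 mm
HV = 1.854*30/0.2478^2 = 906

906


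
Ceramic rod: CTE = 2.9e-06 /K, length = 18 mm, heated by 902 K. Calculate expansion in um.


dL = 2.9e-06 * 18 * 902 * 1000 = 47.084 um

47.084


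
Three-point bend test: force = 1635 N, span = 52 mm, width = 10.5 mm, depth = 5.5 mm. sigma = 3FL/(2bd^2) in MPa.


sigma = 3*1635*52/(2*10.5*5.5^2) = 401.5 MPa

401.5


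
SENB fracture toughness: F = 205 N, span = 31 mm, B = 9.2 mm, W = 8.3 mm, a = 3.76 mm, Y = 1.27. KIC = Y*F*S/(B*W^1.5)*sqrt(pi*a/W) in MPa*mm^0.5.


KIC = 1.27*205*31/(9.2*8.3^1.5)*sqrt(pi*3.76/8.3) = 43.77

43.77


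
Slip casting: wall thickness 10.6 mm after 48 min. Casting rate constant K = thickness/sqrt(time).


K = 10.6 / sqrt(48) = 10.6 / 6.9282 = 1.53 mm/min^0.5

1.53


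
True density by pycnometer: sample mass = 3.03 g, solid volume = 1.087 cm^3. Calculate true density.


TD = 3.03 / 1.087 = 2.787 g/cm^3

2.787


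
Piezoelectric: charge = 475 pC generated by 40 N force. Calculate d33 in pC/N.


d33 = 475 / 40 = 11.9 pC/N

11.9


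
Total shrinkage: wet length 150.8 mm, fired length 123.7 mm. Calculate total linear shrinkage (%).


TS = (150.8 - 123.7) / 150.8 * 100 = 17.97%

17.97


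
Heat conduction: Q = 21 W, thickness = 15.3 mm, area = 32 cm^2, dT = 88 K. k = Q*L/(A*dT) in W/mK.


k = 21*15.3/1000/(32/10000*88) = 1.14 W/mK

1.14


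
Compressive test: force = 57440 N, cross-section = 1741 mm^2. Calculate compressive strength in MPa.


CS = 57440 / 1741 = 33.0 MPa

33.0


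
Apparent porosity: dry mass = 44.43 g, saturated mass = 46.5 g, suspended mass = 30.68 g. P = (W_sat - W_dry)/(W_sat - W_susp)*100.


P = (46.5 - 44.43) / (46.5 - 30.68) * 100 = 2.07 / 15.82 * 100 = 13.1%

13.1


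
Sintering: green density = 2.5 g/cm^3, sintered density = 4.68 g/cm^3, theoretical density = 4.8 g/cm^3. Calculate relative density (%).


Relative = 4.68 / 4.8 * 100 = 97.5%

97.5


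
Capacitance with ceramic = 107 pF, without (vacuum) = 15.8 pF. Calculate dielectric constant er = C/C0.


er = 107 / 15.8 = 6.77

6.77


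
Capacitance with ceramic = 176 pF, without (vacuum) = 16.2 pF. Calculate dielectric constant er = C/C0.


er = 176 / 16.2 = 10.86

10.86


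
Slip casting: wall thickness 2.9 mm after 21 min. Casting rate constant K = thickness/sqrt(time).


K = 2.9 / sqrt(21) = 2.9 / 4.5826 = 0.633 mm/min^0.5

0.633


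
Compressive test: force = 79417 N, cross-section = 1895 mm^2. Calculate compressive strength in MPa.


CS = 79417 / 1895 = 41.9 MPa

41.9


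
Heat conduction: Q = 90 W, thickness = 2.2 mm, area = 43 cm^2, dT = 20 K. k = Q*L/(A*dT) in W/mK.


k = 90*2.2/1000/(43/10000*20) = 2.3 W/mK

2.3


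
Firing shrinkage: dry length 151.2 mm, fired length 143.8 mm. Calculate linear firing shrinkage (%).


FS = (151.2 - 143.8) / 151.2 * 100 = 4.89%

4.89


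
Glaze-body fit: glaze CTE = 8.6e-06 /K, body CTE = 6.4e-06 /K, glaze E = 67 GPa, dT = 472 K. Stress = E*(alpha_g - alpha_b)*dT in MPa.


Stress = 67*1000*(8.6e-06 - 6.4e-06)*472 = 69.6 MPa

69.6


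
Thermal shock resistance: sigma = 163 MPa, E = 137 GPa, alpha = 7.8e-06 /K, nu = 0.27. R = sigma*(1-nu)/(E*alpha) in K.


R = 163*(1-0.27)/(137*1000*7.8e-06) = 111 K

111


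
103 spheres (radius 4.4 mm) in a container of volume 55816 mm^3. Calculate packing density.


V_sphere = 4/3*pi*4.4^3 = 356.8179 mm^3
Total V = 103*356.8179 = 36752.2437 mm^3
PD = 36752.2437 / 55816 = 0.658

0.658


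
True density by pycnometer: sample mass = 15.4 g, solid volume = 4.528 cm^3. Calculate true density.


TD = 15.4 / 4.528 = 3.401 g/cm^3

3.401


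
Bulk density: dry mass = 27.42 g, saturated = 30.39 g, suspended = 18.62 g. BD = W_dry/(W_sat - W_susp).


BD = 27.42 / (30.39 - 18.62) = 27.42 / 11.77 = 2.33 g/cm^3

2.33


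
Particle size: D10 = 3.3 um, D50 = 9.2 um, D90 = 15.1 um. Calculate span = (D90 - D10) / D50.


Span = (15.1 - 3.3) / 9.2 = 11.8 / 9.2 = 1.283

1.283


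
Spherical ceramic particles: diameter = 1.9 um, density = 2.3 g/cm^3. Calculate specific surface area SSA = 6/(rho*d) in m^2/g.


SSA = 6 / (2.3 * 1.9) = 1.373 m^2/g

1.373


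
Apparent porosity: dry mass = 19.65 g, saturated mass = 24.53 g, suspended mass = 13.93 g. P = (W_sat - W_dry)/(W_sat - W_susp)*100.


P = (24.53 - 19.65) / (24.53 - 13.93) * 100 = 4.88 / 10.6 * 100 = 46.0%

46.0


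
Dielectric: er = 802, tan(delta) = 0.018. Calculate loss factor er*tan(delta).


Loss = 802 * 0.018 = 14.436

14.436


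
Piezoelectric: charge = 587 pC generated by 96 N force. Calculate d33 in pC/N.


d33 = 587 / 96 = 6.1 pC/N

6.1


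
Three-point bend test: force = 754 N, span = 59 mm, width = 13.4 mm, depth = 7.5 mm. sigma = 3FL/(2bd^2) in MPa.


sigma = 3*754*59/(2*13.4*7.5^2) = 88.5 MPa

88.5


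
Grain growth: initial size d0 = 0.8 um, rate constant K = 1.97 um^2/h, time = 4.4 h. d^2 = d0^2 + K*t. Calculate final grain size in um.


d^2 = 0.8^2 + 1.97*4.4 = 9.308
d = sqrt(9.308) = 3.05 um

3.05
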